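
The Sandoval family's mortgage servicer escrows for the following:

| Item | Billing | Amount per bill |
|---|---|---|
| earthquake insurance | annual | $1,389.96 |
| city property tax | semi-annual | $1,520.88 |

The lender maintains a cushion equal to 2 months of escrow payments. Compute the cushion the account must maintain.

$738.62

Earthquake insurance = $1,389.96/yr
City property tax = $1,520.88 × 2 = $3,041.76/yr
Annual escrow total = $4,431.72
Base monthly escrow = $4,431.72 ÷ 12 = $369.31
Cushion = 2 × $369.31 = $738.62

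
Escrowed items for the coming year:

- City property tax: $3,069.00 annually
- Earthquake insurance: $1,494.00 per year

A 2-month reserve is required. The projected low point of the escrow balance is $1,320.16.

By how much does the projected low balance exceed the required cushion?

City property tax — $3,069.00 annually
Earthquake insurance — $1,494.00 annually
Total annual escrow = $4,563.00
Per month = $4,563.00 / 12 = $380.25
Cushion = 2 × $380.25 = $760.50
Excess over cushion: $1,320.16 − $760.50 = $559.66

$559.66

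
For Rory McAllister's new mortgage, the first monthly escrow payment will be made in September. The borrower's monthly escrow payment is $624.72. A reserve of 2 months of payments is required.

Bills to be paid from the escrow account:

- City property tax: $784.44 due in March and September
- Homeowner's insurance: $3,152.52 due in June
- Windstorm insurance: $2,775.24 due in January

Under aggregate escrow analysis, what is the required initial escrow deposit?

$2,498.88

Cushion = 2 × $624.72 = $1,249.44
Trial balance (start $0, +$624.72 each month, − disbursements):
  Sep: +$624.72 − $784.44 → -$159.72
  Oct: +$624.72 → $465.00
  Nov: +$624.72 → $1,089.72
  Dec: +$624.72 → $1,714.44
  Jan: +$624.72 − $2,775.24 → -$436.08
  Feb: +$624.72 → $188.64
  Mar: +$624.72 − $784.44 → $28.92
  Apr: +$624.72 → $653.64
  May: +$624.72 → $1,278.36
  Jun: +$624.72 − $3,152.52 → -$1,249.44
  Jul: +$624.72 → -$624.72
  Aug: +$624.72 → $0.00
Lowest trial balance = -$1,249.44 (Jun)
Initial deposit = cushion − low point = $1,249.44 − (-$1,249.44) = $2,498.88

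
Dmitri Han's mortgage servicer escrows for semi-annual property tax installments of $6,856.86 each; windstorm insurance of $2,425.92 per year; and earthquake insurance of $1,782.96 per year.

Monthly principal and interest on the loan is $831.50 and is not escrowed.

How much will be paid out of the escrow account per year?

Property tax: $6,856.86 × 2 = $13,713.72/yr
Windstorm insurance: $2,425.92/yr
Earthquake insurance: $1,782.96/yr
Combined annual = $13,713.72 + $2,425.92 + $1,782.96 = $17,922.60

$17,922.60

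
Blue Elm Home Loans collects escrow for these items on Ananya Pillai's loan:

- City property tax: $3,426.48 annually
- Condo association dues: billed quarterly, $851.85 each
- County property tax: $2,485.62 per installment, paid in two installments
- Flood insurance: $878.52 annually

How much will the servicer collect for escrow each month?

City property tax — $3,426.48 annually
Condo association dues — $851.85 × 4 = $3,407.40 annually
County property tax — $2,485.62 × 2 = $4,971.24 annually
Flood insurance — $878.52 annually
Total per year = $3,426.48 + $3,407.40 + $4,971.24 + $878.52 = $12,683.64
Base monthly escrow = $12,683.64 / 12 = $1,056.97

$1,056.97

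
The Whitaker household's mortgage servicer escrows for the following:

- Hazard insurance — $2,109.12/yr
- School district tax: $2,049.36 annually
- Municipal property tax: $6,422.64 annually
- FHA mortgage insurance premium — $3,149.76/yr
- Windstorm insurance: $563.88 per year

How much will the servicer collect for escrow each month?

Hazard insurance — $2,109.12 annually
School district tax — $2,049.36 annually
Municipal property tax — $6,422.64 annually
FHA mortgage insurance premium — $3,149.76 annually
Windstorm insurance — $563.88 annually
Total per year = $14,294.76
Per month = $14,294.76 ÷ 12 = $1,191.23

$1,191.23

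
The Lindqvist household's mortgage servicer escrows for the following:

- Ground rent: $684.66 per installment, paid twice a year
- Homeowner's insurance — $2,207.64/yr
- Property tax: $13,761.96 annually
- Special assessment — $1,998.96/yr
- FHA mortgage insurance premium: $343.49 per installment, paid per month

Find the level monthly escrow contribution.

$1,954.98

Ground rent: $684.66 × 2 = $1,369.32
Homeowner's insurance: $2,207.64
Property tax: $13,761.96
Special assessment: $1,998.96
FHA mortgage insurance premium: $343.49 × 12 = $4,121.88
Yearly total = $1,369.32 + $2,207.64 + $13,761.96 + $1,998.96 + $4,121.88 = $23,459.76
Monthly = $23,459.76 / 12 = $1,954.98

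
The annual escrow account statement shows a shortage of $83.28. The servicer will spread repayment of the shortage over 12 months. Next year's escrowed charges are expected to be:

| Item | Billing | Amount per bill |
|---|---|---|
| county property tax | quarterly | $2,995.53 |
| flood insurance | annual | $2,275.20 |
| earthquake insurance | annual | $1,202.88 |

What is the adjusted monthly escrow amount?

County property tax — $2,995.53 × 4 = $11,982.12 per year
Flood insurance — $2,275.20 per year
Earthquake insurance — $1,202.88 per year
Combined annual = $11,982.12 + $2,275.20 + $1,202.88 = $15,460.20
Monthly = $15,460.20 ÷ 12 = $1,288.35
Shortage per month = $83.28 ÷ 12 = $6.94
New monthly escrow = $1,288.35 + $6.94 = $1,295.29

$1,295.29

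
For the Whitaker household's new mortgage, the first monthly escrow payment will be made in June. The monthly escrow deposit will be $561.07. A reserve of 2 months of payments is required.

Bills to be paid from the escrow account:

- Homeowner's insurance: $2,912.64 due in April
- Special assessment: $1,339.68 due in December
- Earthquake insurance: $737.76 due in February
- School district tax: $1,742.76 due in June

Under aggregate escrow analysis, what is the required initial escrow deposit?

$2,303.83

Cushion = 2 × $561.07 = $1,122.14
Trial balance (start $0, +$561.07 each month, − disbursements):
  Jun: +$561.07 − $1,742.76 → -$1,181.69
  Jul: +$561.07 → -$620.62
  Aug: +$561.07 → -$59.55
  Sep: +$561.07 → $501.52
  Oct: +$561.07 → $1,062.59
  Nov: +$561.07 → $1,623.66
  Dec: +$561.07 − $1,339.68 → $845.05
  Jan: +$561.07 → $1,406.12
  Feb: +$561.07 − $737.76 → $1,229.43
  Mar: +$561.07 → $1,790.50
  Apr: +$561.07 − $2,912.64 → -$561.07
  May: +$561.07 → $0.00
Lowest trial balance = -$1,181.69 (Jun)
Initial deposit = cushion − low point = $1,122.14 − (-$1,181.69) = $2,303.83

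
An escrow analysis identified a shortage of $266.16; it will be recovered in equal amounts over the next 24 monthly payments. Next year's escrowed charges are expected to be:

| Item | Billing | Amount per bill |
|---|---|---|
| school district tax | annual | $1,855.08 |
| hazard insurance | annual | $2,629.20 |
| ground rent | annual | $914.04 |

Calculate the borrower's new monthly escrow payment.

School district tax — $1,855.08/yr
Hazard insurance — $2,629.20/yr
Ground rent — $914.04/yr
Combined annual = $1,855.08 + $2,629.20 + $914.04 = $5,398.32
Per month = $5,398.32 / 12 = $449.86
Shortage spread = $266.16 / 24 = $11.09/mo
New monthly escrow = $449.86 + $11.09 = $460.95

$460.95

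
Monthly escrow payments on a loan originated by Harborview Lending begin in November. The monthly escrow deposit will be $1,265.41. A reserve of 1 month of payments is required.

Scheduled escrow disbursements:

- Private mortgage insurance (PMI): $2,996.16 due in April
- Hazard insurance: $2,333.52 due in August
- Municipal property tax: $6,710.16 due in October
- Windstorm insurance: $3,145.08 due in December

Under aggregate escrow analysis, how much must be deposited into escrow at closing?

$1,879.67

Cushion = 1 × $1,265.41 = $1,265.41
Trial balance (start $0, +$1,265.41 each month, − disbursements):
  Nov: +$1,265.41 → $1,265.41
  Dec: +$1,265.41 − $3,145.08 → -$614.26
  Jan: +$1,265.41 → $651.15
  Feb: +$1,265.41 → $1,916.56
  Mar: +$1,265.41 → $3,181.97
  Apr: +$1,265.41 − $2,996.16 → $1,451.22
  May: +$1,265.41 → $2,716.63
  Jun: +$1,265.41 → $3,982.04
  Jul: +$1,265.41 → $5,247.45
  Aug: +$1,265.41 − $2,333.52 → $4,179.34
  Sep: +$1,265.41 → $5,444.75
  Oct: +$1,265.41 − $6,710.16 → $0.00
Lowest trial balance = -$614.26 (Dec)
Initial deposit = cushion − low point = $1,265.41 − (-$614.26) = $1,879.67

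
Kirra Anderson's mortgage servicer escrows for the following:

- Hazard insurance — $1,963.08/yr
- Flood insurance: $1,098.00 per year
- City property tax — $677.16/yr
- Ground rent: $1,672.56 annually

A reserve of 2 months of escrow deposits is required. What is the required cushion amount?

$901.80

Hazard insurance — $1,963.08/yr
Flood insurance — $1,098.00/yr
City property tax — $677.16/yr
Ground rent — $1,672.56/yr
Total per year = $1,963.08 + $1,098.00 + $677.16 + $1,672.56 = $5,410.80
Monthly escrow = $5,410.80 / 12 = $450.90
Cushion = 2 × $450.90 = $901.80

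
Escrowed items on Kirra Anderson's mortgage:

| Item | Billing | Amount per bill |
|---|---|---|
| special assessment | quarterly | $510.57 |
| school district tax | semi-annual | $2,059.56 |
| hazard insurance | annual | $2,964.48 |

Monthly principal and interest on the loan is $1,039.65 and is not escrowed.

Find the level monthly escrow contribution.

$760.49

Special assessment: $510.57 × 4 = $2,042.28
School district tax: $2,059.56 × 2 = $4,119.12
Hazard insurance: $2,964.48
Total per year = $9,125.88
Per month = $9,125.88 ÷ 12 = $760.49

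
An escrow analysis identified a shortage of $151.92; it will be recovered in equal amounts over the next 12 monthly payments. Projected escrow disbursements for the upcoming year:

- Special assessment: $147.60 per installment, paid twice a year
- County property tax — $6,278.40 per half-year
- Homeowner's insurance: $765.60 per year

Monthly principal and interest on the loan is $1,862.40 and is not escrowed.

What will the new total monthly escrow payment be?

$1,147.46

Special assessment = $147.60 × 2 = $295.20 per year
County property tax = $6,278.40 × 2 = $12,556.80 per year
Homeowner's insurance = $765.60 per year
Total per year = $13,617.60
Per month = $13,617.60 / 12 = $1,134.80
Shortage per month = $151.92 / 12 = $12.66
New monthly escrow = $1,134.80 + $12.66 = $1,147.46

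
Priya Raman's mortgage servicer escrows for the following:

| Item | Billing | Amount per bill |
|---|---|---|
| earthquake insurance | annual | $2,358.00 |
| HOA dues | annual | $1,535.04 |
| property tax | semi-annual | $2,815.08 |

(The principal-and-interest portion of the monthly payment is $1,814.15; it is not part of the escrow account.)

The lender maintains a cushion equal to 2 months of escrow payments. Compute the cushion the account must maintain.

$1,587.20

Earthquake insurance = $2,358.00 per year
HOA dues = $1,535.04 per year
Property tax = $2,815.08 × 2 = $5,630.16 per year
Combined annual = $9,523.20
Base monthly escrow = $9,523.20 / 12 = $793.60
Cushion = 2 × $793.60 = $1,587.20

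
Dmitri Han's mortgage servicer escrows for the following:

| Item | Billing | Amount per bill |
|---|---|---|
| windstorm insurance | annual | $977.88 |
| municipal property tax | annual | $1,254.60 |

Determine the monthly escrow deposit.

$186.04

Windstorm insurance = $977.88 annually
Municipal property tax = $1,254.60 annually
Total per year = $977.88 + $1,254.60 = $2,232.48
Monthly = $2,232.48 ÷ 12 = $186.04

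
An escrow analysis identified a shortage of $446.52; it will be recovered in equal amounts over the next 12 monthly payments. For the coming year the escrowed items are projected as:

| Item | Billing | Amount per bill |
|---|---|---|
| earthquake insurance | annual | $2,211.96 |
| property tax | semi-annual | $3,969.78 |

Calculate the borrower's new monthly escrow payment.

$883.17

Earthquake insurance — $2,211.96
Property tax — $3,969.78 × 2 = $7,939.56
Total annual escrow = $2,211.96 + $7,939.56 = $10,151.52
Per month = $10,151.52 / 12 = $845.96
Monthly shortage recovery: $446.52 ÷ 12 = $37.21
New monthly escrow = $845.96 + $37.21 = $883.17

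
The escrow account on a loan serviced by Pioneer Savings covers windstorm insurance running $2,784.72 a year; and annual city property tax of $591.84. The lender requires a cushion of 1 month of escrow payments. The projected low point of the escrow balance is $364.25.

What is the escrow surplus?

$82.87

Windstorm insurance: $2,784.72 annually
City property tax: $591.84 annually
Combined annual = $2,784.72 + $591.84 = $3,376.56
Base monthly escrow = $3,376.56 / 12 = $281.38
Required reserve = 1 × $281.38 = $281.38
Excess over cushion: $364.25 − $281.38 = $82.87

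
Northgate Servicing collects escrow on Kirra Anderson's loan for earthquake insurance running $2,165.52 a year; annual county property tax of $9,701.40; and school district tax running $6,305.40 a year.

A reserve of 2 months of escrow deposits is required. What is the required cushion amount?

Earthquake insurance: $2,165.52 annually
County property tax: $9,701.40 annually
School district tax: $6,305.40 annually
Total per year = $18,172.32
Per month = $18,172.32 ÷ 12 = $1,514.36
Required cushion = 2 × $1,514.36 = $3,028.72

$3,028.72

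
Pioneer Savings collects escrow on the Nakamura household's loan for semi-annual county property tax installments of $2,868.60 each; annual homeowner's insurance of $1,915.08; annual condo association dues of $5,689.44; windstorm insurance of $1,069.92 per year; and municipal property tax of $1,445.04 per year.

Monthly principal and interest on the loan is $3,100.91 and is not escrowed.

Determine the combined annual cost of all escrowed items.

County property tax — $2,868.60 × 2 = $5,737.20 per year
Homeowner's insurance — $1,915.08 per year
Condo association dues — $5,689.44 per year
Windstorm insurance — $1,069.92 per year
Municipal property tax — $1,445.04 per year
Total annual escrow = $5,737.20 + $1,915.08 + $5,689.44 + $1,069.92 + $1,445.04 = $15,856.68

$15,856.68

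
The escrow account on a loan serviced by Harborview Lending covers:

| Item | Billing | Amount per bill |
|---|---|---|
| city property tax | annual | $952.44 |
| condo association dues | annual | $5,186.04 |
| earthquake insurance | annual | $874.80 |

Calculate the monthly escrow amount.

City property tax: $952.44 per year
Condo association dues: $5,186.04 per year
Earthquake insurance: $874.80 per year
Annual escrow total = $952.44 + $5,186.04 + $874.80 = $7,013.28
Monthly = $7,013.28 / 12 = $584.44

$584.44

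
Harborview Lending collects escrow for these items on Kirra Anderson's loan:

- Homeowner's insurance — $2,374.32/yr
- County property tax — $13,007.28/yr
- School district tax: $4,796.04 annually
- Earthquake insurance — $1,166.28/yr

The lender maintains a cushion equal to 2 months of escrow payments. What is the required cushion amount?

Homeowner's insurance = $2,374.32
County property tax = $13,007.28
School district tax = $4,796.04
Earthquake insurance = $1,166.28
Total per year = $21,343.92
Base monthly escrow = $21,343.92 ÷ 12 = $1,778.66
Reserve = 2 × $1,778.66 = $3,557.32

$3,557.32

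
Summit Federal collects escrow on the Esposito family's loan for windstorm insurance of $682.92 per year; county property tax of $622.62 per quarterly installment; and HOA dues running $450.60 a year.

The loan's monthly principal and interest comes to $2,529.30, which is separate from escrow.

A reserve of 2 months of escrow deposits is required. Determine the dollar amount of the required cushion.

Windstorm insurance — $682.92/yr
County property tax — $622.62 × 4 = $2,490.48/yr
HOA dues — $450.60/yr
Combined annual = $682.92 + $2,490.48 + $450.60 = $3,624.00
Base monthly escrow = $3,624.00 ÷ 12 = $302.00
Required cushion = 2 × $302.00 = $604.00

$604.00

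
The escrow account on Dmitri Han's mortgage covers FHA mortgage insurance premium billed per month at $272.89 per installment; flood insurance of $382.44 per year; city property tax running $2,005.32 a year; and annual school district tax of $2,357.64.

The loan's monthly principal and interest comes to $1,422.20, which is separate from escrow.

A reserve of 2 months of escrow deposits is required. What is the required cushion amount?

FHA mortgage insurance premium: $272.89 × 12 = $3,274.68
Flood insurance: $382.44
City property tax: $2,005.32
School district tax: $2,357.64
Total per year = $3,274.68 + $382.44 + $2,005.32 + $2,357.64 = $8,020.08
Monthly escrow = $8,020.08 ÷ 12 = $668.34
Reserve = 2 × $668.34 = $1,336.68

$1,336.68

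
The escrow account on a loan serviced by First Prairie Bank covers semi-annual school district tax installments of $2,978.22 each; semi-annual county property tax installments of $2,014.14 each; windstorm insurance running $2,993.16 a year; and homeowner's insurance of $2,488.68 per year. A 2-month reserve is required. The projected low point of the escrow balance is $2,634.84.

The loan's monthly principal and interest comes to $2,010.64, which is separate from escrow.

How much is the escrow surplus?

School district tax — $2,978.22 × 2 = $5,956.44 per year
County property tax — $2,014.14 × 2 = $4,028.28 per year
Windstorm insurance — $2,993.16 per year
Homeowner's insurance — $2,488.68 per year
Yearly total = $15,466.56
Per month = $15,466.56 ÷ 12 = $1,288.88
Required reserve = 2 × $1,288.88 = $2,577.76
Excess over cushion: $2,634.84 − $2,577.76 = $57.08

$57.08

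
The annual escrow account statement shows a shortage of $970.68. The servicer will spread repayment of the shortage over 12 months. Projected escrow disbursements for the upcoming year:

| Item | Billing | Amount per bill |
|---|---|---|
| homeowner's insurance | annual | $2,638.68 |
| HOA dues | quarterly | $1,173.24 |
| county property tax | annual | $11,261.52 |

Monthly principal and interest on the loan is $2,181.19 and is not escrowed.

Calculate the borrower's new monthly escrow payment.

$1,630.32

Homeowner's insurance — $2,638.68 annually
HOA dues — $1,173.24 × 4 = $4,692.96 annually
County property tax — $11,261.52 annually
Total annual escrow = $2,638.68 + $4,692.96 + $11,261.52 = $18,593.16
Base monthly escrow = $18,593.16 / 12 = $1,549.43
Shortage per month = $970.68 / 12 = $80.89
Adjusted monthly = $1,549.43 + $80.89 = $1,630.32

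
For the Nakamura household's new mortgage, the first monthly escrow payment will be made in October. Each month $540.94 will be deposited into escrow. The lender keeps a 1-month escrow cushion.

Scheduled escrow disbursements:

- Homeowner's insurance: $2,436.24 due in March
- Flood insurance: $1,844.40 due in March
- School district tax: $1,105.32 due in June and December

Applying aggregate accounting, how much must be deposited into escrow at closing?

$2,681.26

Cushion = 1 × $540.94 = $540.94
Trial balance (start $0, +$540.94 each month, − disbursements):
  Oct: +$540.94 → $540.94
  Nov: +$540.94 → $1,081.88
  Dec: +$540.94 − $1,105.32 → $517.50
  Jan: +$540.94 → $1,058.44
  Feb: +$540.94 → $1,599.38
  Mar: +$540.94 − $4,280.64 → -$2,140.32
  Apr: +$540.94 → -$1,599.38
  May: +$540.94 → -$1,058.44
  Jun: +$540.94 − $1,105.32 → -$1,622.82
  Jul: +$540.94 → -$1,081.88
  Aug: +$540.94 → -$540.94
  Sep: +$540.94 → $0.00
Lowest trial balance = -$2,140.32 (Mar)
Initial deposit = cushion − low point = $540.94 − (-$2,140.32) = $2,681.26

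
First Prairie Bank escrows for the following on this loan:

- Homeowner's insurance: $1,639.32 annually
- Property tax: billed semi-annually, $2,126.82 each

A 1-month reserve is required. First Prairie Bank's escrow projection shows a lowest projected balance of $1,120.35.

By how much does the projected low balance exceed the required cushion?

$629.27

Homeowner's insurance: $1,639.32
Property tax: $2,126.82 × 2 = $4,253.64
Annual escrow total = $5,892.96
Base monthly escrow = $5,892.96 ÷ 12 = $491.08
Required reserve = 1 × $491.08 = $491.08
Surplus = $1,120.35 − $491.08 = $629.27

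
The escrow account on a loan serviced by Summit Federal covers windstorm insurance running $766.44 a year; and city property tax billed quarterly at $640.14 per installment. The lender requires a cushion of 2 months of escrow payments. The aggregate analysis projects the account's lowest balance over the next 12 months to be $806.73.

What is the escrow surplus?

Windstorm insurance — $766.44 annually
City property tax — $640.14 × 4 = $2,560.56 annually
Total per year = $766.44 + $2,560.56 = $3,327.00
Monthly = $3,327.00 / 12 = $277.25
Cushion = 2 × $277.25 = $554.50
Surplus = $806.73 − $554.50 = $252.23

$252.23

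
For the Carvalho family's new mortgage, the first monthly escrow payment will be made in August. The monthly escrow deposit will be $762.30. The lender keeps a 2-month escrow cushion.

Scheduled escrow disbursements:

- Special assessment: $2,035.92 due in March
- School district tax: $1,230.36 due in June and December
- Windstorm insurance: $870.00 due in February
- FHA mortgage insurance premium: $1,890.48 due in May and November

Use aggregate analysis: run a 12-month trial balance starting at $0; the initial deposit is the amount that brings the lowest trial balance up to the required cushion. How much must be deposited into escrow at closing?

$2,286.90

Cushion = 2 × $762.30 = $1,524.60
Trial balance (start $0, +$762.30 each month, − disbursements):
  Aug: +$762.30 → $762.30
  Sep: +$762.30 → $1,524.60
  Oct: +$762.30 → $2,286.90
  Nov: +$762.30 − $1,890.48 → $1,158.72
  Dec: +$762.30 − $1,230.36 → $690.66
  Jan: +$762.30 → $1,452.96
  Feb: +$762.30 − $870.00 → $1,345.26
  Mar: +$762.30 − $2,035.92 → $71.64
  Apr: +$762.30 → $833.94
  May: +$762.30 − $1,890.48 → -$294.24
  Jun: +$762.30 − $1,230.36 → -$762.30
  Jul: +$762.30 → $0.00
Lowest trial balance = -$762.30 (Jun)
Initial deposit = cushion − low point = $1,524.60 − (-$762.30) = $2,286.90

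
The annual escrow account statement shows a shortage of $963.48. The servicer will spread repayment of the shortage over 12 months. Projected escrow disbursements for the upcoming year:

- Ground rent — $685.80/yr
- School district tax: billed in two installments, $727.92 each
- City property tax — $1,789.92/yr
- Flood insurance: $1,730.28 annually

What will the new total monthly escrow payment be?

$552.11

Ground rent = $685.80
School district tax = $727.92 × 2 = $1,455.84
City property tax = $1,789.92
Flood insurance = $1,730.28
Annual escrow total = $685.80 + $1,455.84 + $1,789.92 + $1,730.28 = $5,661.84
Base monthly escrow = $5,661.84 / 12 = $471.82
Shortage spread = $963.48 ÷ 12 = $80.29/mo
Adjusted monthly = $471.82 + $80.29 = $552.11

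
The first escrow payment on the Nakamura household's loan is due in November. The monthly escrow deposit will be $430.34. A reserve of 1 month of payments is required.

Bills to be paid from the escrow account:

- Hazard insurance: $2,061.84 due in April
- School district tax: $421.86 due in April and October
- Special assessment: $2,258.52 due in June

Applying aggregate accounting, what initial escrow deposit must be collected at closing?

Cushion = 1 × $430.34 = $430.34
Trial balance (start $0, +$430.34 each month, − disbursements):
  Nov: +$430.34 → $430.34
  Dec: +$430.34 → $860.68
  Jan: +$430.34 → $1,291.02
  Feb: +$430.34 → $1,721.36
  Mar: +$430.34 → $2,151.70
  Apr: +$430.34 − $2,483.70 → $98.34
  May: +$430.34 → $528.68
  Jun: +$430.34 − $2,258.52 → -$1,299.50
  Jul: +$430.34 → -$869.16
  Aug: +$430.34 → -$438.82
  Sep: +$430.34 → -$8.48
  Oct: +$430.34 − $421.86 → $0.00
Lowest trial balance = -$1,299.50 (Jun)
Initial deposit = cushion − low point = $430.34 − (-$1,299.50) = $1,729.84

$1,729.84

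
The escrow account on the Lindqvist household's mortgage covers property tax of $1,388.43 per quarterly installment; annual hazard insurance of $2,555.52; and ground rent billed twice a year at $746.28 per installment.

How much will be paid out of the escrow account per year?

$9,601.80

Property tax = $1,388.43 × 4 = $5,553.72/yr
Hazard insurance = $2,555.52/yr
Ground rent = $746.28 × 2 = $1,492.56/yr
Yearly total = $9,601.80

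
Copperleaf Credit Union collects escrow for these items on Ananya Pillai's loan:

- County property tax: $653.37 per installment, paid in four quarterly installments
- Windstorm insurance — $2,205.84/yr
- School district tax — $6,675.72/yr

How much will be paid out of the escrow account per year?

County property tax: $653.37 × 4 = $2,613.48/yr
Windstorm insurance: $2,205.84/yr
School district tax: $6,675.72/yr
Combined annual = $2,613.48 + $2,205.84 + $6,675.72 = $11,495.04

$11,495.04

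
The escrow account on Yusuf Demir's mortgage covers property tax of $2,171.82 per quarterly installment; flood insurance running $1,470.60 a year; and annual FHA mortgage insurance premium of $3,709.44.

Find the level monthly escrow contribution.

Property tax: $2,171.82 × 4 = $8,687.28
Flood insurance: $1,470.60
FHA mortgage insurance premium: $3,709.44
Total annual escrow = $13,867.32
Per month = $13,867.32 / 12 = $1,155.61

$1,155.61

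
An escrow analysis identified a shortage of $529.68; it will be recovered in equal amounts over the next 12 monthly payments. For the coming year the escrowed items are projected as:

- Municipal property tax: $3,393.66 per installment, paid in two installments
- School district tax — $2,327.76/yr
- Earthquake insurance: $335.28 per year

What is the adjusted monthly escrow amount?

Municipal property tax: $3,393.66 × 2 = $6,787.32/yr
School district tax: $2,327.76/yr
Earthquake insurance: $335.28/yr
Combined annual = $6,787.32 + $2,327.76 + $335.28 = $9,450.36
Monthly = $9,450.36 / 12 = $787.53
Monthly shortage recovery: $529.68 / 12 = $44.14
New monthly escrow = $787.53 + $44.14 = $831.67

$831.67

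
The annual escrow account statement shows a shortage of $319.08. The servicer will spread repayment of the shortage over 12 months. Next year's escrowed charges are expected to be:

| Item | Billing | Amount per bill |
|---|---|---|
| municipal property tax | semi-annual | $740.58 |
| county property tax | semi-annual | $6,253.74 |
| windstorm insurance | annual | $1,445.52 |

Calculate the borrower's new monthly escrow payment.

Municipal property tax = $740.58 × 2 = $1,481.16/yr
County property tax = $6,253.74 × 2 = $12,507.48/yr
Windstorm insurance = $1,445.52/yr
Yearly total = $1,481.16 + $12,507.48 + $1,445.52 = $15,434.16
Monthly escrow = $15,434.16 / 12 = $1,286.18
Shortage spread = $319.08 ÷ 12 = $26.59/mo
Adjusted monthly = $1,286.18 + $26.59 = $1,312.77

$1,312.77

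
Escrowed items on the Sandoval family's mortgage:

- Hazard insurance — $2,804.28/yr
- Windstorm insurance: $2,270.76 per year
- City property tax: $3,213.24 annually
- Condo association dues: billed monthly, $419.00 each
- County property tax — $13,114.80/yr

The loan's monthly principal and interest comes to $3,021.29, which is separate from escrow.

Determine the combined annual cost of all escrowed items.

$26,431.08

Hazard insurance — $2,804.28 per year
Windstorm insurance — $2,270.76 per year
City property tax — $3,213.24 per year
Condo association dues — $419.00 × 12 = $5,028.00 per year
County property tax — $13,114.80 per year
Yearly total = $26,431.08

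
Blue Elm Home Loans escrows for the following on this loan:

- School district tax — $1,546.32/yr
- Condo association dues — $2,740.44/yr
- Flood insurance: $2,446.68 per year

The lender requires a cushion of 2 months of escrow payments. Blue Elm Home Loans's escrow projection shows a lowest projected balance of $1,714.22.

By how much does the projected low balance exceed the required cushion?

School district tax = $1,546.32/yr
Condo association dues = $2,740.44/yr
Flood insurance = $2,446.68/yr
Combined annual = $1,546.32 + $2,740.44 + $2,446.68 = $6,733.44
Per month = $6,733.44 ÷ 12 = $561.12
Cushion = 2 × $561.12 = $1,122.24
Surplus = $1,714.22 − $1,122.24 = $591.98

$591.98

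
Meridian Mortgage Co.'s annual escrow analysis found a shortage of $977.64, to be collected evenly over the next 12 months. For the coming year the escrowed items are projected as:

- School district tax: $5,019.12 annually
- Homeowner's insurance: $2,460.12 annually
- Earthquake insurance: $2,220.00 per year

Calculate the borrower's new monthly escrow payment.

School district tax = $5,019.12 per year
Homeowner's insurance = $2,460.12 per year
Earthquake insurance = $2,220.00 per year
Yearly total = $9,699.24
Monthly = $9,699.24 ÷ 12 = $808.27
Monthly shortage recovery: $977.64 ÷ 12 = $81.47
New monthly escrow = $808.27 + $81.47 = $889.74

$889.74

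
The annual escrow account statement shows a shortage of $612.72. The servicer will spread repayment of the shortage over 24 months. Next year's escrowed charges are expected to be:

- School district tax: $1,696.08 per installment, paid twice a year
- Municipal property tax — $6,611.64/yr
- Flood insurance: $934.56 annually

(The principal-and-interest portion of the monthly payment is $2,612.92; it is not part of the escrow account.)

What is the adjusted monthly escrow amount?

$937.06

School district tax — $1,696.08 × 2 = $3,392.16/yr
Municipal property tax — $6,611.64/yr
Flood insurance — $934.56/yr
Yearly total = $3,392.16 + $6,611.64 + $934.56 = $10,938.36
Monthly = $10,938.36 / 12 = $911.53
Monthly shortage recovery: $612.72 ÷ 24 = $25.53
Adjusted monthly = $911.53 + $25.53 = $937.06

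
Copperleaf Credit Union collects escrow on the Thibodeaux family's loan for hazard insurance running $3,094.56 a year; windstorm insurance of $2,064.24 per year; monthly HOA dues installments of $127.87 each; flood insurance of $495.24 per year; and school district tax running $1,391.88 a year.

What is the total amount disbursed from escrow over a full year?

Hazard insurance = $3,094.56
Windstorm insurance = $2,064.24
HOA dues = $127.87 × 12 = $1,534.44
Flood insurance = $495.24
School district tax = $1,391.88
Annual escrow total = $3,094.56 + $2,064.24 + $1,534.44 + $495.24 + $1,391.88 = $8,580.36

$8,580.36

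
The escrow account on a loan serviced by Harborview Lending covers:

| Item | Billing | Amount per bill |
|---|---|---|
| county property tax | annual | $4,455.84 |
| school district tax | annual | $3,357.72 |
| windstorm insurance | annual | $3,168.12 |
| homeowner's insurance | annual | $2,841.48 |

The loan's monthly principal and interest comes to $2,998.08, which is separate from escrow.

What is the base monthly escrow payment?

County property tax: $4,455.84
School district tax: $3,357.72
Windstorm insurance: $3,168.12
Homeowner's insurance: $2,841.48
Yearly total = $4,455.84 + $3,357.72 + $3,168.12 + $2,841.48 = $13,823.16
Base monthly escrow = $13,823.16 ÷ 12 = $1,151.93

$1,151.93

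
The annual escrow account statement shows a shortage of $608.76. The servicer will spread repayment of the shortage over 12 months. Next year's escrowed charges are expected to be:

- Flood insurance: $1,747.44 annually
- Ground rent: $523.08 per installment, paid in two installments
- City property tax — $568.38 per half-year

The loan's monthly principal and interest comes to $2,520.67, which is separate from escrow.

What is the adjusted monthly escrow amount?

$378.26

Flood insurance: $1,747.44/yr
Ground rent: $523.08 × 2 = $1,046.16/yr
City property tax: $568.38 × 2 = $1,136.76/yr
Total annual escrow = $1,747.44 + $1,046.16 + $1,136.76 = $3,930.36
Monthly escrow = $3,930.36 / 12 = $327.53
Shortage spread = $608.76 / 12 = $50.73/mo
New monthly escrow = $327.53 + $50.73 = $378.26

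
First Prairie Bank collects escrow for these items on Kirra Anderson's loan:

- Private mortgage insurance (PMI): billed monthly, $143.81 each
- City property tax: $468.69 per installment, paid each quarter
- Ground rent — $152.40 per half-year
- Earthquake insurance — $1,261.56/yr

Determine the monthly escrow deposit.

Private mortgage insurance (PMI): $143.81 × 12 = $1,725.72/yr
City property tax: $468.69 × 4 = $1,874.76/yr
Ground rent: $152.40 × 2 = $304.80/yr
Earthquake insurance: $1,261.56/yr
Total annual escrow = $1,725.72 + $1,874.76 + $304.80 + $1,261.56 = $5,166.84
Base monthly escrow = $5,166.84 ÷ 12 = $430.57

$430.57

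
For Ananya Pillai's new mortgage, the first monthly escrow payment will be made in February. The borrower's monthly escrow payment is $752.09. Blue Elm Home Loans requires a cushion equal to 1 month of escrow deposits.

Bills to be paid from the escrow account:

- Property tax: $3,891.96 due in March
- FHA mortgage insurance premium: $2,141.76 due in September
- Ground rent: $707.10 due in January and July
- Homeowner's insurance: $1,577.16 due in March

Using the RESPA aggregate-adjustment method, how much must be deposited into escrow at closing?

$4,717.03

Cushion = 1 × $752.09 = $752.09
Trial balance (start $0, +$752.09 each month, − disbursements):
  Feb: +$752.09 → $752.09
  Mar: +$752.09 − $5,469.12 → -$3,964.94
  Apr: +$752.09 → -$3,212.85
  May: +$752.09 → -$2,460.76
  Jun: +$752.09 → -$1,708.67
  Jul: +$752.09 − $707.10 → -$1,663.68
  Aug: +$752.09 → -$911.59
  Sep: +$752.09 − $2,141.76 → -$2,301.26
  Oct: +$752.09 → -$1,549.17
  Nov: +$752.09 → -$797.08
  Dec: +$752.09 → -$44.99
  Jan: +$752.09 − $707.10 → $0.00
Lowest trial balance = -$3,964.94 (Mar)
Initial deposit = cushion − low point = $752.09 − (-$3,964.94) = $4,717.03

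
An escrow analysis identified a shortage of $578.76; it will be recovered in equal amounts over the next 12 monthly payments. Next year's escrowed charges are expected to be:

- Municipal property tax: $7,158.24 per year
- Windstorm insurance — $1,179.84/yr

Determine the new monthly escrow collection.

Municipal property tax: $7,158.24
Windstorm insurance: $1,179.84
Total annual escrow = $7,158.24 + $1,179.84 = $8,338.08
Monthly = $8,338.08 ÷ 12 = $694.84
Shortage per month = $578.76 / 12 = $48.23
New monthly escrow = $694.84 + $48.23 = $743.07

$743.07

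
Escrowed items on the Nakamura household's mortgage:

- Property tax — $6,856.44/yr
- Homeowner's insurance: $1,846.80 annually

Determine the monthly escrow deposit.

Property tax = $6,856.44 annually
Homeowner's insurance = $1,846.80 annually
Total annual escrow = $8,703.24
Per month = $8,703.24 / 12 = $725.27

$725.27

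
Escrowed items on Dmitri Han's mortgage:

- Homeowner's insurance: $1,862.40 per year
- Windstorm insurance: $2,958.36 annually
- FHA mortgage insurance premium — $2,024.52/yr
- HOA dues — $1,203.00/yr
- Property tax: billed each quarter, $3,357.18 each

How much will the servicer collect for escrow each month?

$1,789.75

Homeowner's insurance: $1,862.40/yr
Windstorm insurance: $2,958.36/yr
FHA mortgage insurance premium: $2,024.52/yr
HOA dues: $1,203.00/yr
Property tax: $3,357.18 × 4 = $13,428.72/yr
Combined annual = $1,862.40 + $2,958.36 + $2,024.52 + $1,203.00 + $13,428.72 = $21,477.00
Monthly = $21,477.00 ÷ 12 = $1,789.75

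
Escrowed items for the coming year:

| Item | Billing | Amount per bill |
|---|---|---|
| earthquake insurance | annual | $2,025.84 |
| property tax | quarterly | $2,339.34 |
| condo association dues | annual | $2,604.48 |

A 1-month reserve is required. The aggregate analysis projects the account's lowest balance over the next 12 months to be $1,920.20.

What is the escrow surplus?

Earthquake insurance — $2,025.84
Property tax — $2,339.34 × 4 = $9,357.36
Condo association dues — $2,604.48
Combined annual = $13,987.68
Monthly = $13,987.68 ÷ 12 = $1,165.64
Cushion = 1 × $1,165.64 = $1,165.64
Surplus = $1,920.20 − $1,165.64 = $754.56

$754.56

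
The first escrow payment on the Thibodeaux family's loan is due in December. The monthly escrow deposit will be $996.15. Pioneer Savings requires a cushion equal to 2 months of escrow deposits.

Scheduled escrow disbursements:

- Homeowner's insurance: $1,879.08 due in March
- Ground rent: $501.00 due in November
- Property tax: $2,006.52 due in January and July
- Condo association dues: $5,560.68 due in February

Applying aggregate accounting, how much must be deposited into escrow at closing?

$7,453.98

Cushion = 2 × $996.15 = $1,992.30
Trial balance (start $0, +$996.15 each month, − disbursements):
  Dec: +$996.15 → $996.15
  Jan: +$996.15 − $2,006.52 → -$14.22
  Feb: +$996.15 − $5,560.68 → -$4,578.75
  Mar: +$996.15 − $1,879.08 → -$5,461.68
  Apr: +$996.15 → -$4,465.53
  May: +$996.15 → -$3,469.38
  Jun: +$996.15 → -$2,473.23
  Jul: +$996.15 − $2,006.52 → -$3,483.60
  Aug: +$996.15 → -$2,487.45
  Sep: +$996.15 → -$1,491.30
  Oct: +$996.15 → -$495.15
  Nov: +$996.15 − $501.00 → $0.00
Lowest trial balance = -$5,461.68 (Mar)
Initial deposit = cushion − low point = $1,992.30 − (-$5,461.68) = $7,453.98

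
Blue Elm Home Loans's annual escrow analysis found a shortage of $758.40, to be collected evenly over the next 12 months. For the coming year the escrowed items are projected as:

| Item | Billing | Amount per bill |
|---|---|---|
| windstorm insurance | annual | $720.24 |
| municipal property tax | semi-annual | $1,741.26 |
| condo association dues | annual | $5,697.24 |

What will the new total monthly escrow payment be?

$888.20

Windstorm insurance — $720.24/yr
Municipal property tax — $1,741.26 × 2 = $3,482.52/yr
Condo association dues — $5,697.24/yr
Yearly total = $720.24 + $3,482.52 + $5,697.24 = $9,900.00
Per month = $9,900.00 ÷ 12 = $825.00
Shortage spread = $758.40 ÷ 12 = $63.20/mo
Adjusted monthly = $825.00 + $63.20 = $888.20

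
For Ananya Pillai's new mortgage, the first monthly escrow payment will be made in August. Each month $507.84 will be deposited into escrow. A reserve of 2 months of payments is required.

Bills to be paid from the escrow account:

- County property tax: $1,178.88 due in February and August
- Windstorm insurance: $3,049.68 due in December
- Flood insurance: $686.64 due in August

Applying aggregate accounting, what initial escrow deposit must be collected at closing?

Cushion = 2 × $507.84 = $1,015.68
Trial balance (start $0, +$507.84 each month, − disbursements):
  Aug: +$507.84 − $1,865.52 → -$1,357.68
  Sep: +$507.84 → -$849.84
  Oct: +$507.84 → -$342.00
  Nov: +$507.84 → $165.84
  Dec: +$507.84 − $3,049.68 → -$2,376.00
  Jan: +$507.84 → -$1,868.16
  Feb: +$507.84 − $1,178.88 → -$2,539.20
  Mar: +$507.84 → -$2,031.36
  Apr: +$507.84 → -$1,523.52
  May: +$507.84 → -$1,015.68
  Jun: +$507.84 → -$507.84
  Jul: +$507.84 → $0.00
Lowest trial balance = -$2,539.20 (Feb)
Initial deposit = cushion − low point = $1,015.68 − (-$2,539.20) = $3,554.88

$3,554.88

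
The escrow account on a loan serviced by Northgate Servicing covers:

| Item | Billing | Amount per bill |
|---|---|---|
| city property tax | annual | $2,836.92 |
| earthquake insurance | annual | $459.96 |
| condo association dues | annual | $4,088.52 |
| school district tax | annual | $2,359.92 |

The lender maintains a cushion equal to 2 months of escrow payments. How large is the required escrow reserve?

City property tax = $2,836.92
Earthquake insurance = $459.96
Condo association dues = $4,088.52
School district tax = $2,359.92
Combined annual = $2,836.92 + $459.96 + $4,088.52 + $2,359.92 = $9,745.32
Base monthly escrow = $9,745.32 ÷ 12 = $812.11
Cushion = 2 × $812.11 = $1,624.22

$1,624.22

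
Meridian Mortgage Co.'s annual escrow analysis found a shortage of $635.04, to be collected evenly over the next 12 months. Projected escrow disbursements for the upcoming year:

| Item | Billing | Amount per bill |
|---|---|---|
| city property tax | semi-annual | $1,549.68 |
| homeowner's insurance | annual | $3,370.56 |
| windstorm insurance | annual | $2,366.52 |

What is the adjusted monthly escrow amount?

City property tax = $1,549.68 × 2 = $3,099.36 per year
Homeowner's insurance = $3,370.56 per year
Windstorm insurance = $2,366.52 per year
Total annual escrow = $3,099.36 + $3,370.56 + $2,366.52 = $8,836.44
Monthly escrow = $8,836.44 / 12 = $736.37
Shortage spread = $635.04 / 12 = $52.92/mo
Adjusted monthly = $736.37 + $52.92 = $789.29

$789.29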